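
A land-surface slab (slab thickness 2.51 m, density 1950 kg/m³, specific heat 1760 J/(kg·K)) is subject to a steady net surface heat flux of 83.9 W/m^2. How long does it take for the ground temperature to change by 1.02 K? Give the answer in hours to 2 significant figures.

29 hours

Areal heat capacity C = ρ c_p D = 1950 × 1760 × 2.51 = 8.61×10^6 J/(m²·K).
Time required: Δt = C ΔT / F = 8.61×10^6 × 1.02 / 83.9 = 1.05×10^5 s.
In hours: 1.05×10^5 s / (3600 s/hour) = 29.1 hours.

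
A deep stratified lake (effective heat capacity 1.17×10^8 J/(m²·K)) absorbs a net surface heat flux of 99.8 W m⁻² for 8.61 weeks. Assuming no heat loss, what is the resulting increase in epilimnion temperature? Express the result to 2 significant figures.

4.4 K

Areal heat capacity C = 1.17×10^8 J/(m²·K) (given).
Net heat input Q = F Δt = 99.8 × (8.61 weeks × 6.048×10^5 s/week) = 5.20×10^8 J/m².
ΔT = Q / C = 5.20×10^8 / 1.17×10^8 = 4.44 K.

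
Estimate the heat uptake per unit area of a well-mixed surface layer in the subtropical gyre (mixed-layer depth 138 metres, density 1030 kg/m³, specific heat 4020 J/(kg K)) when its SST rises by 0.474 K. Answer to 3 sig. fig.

Areal heat capacity C = ρ c_p D = 1030 × 4020 × 138 = 5.71×10^8 J/(m^2 K).
ΔQ = C ΔT = 5.71×10^8 × 0.474 = 2.71×10^8 J/m².

2.71×10^8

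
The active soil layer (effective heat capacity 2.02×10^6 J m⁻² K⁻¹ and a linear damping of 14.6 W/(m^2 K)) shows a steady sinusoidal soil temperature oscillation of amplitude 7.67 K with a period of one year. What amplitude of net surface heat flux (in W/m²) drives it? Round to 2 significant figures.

Areal heat capacity C = 2.02×10^6 J m⁻² K⁻¹ (given).
ω = 2π / 3.15×10^7 s = 1.99×10^-7 s⁻¹.
√((Cω)² + λ²) = √((0.402)² + 14.6²) = 14.6 W/(m²·K).
F₀ = A × √((Cω)²+λ²) = 7.67 × 14.6 = 112 W/m².

110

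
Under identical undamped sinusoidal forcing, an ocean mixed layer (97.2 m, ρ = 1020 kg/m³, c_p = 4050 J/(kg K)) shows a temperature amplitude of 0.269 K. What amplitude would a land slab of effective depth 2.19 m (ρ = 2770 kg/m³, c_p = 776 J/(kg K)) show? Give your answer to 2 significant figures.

23 K

C_ocean = 4.02×10^8 J/(m²·K); C_land = 4.71×10^6 J/(m²·K).
A ∝ 1/C ⇒ A_land = A_ocean × C_ocean/C_land = 0.269 × 85.3 = 22.9 K.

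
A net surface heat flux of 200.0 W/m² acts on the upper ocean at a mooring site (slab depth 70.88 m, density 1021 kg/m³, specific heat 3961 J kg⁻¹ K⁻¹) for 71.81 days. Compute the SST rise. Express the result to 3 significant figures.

Areal heat capacity C = ρ c_p D = 1021 × 3961 × 70.88 = 2.87×10^8 J m⁻² K⁻¹.
Net heat input Q = F Δt = 200.0 × (71.81 days × 86400 s/day) = 1.24×10^9 J/m².
ΔT = Q / C = 1.24×10^9 / 2.87×10^8 = 4.33 K.

4.33 K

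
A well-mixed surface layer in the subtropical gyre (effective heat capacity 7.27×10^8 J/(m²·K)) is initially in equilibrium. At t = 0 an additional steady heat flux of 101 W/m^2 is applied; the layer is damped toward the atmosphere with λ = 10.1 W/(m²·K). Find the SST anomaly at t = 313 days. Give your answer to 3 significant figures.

3.13 K

Areal heat capacity C = 7.27×10^8 J/(m²·K) (given).
τ = C / λ = 7.27×10^8 / 10.1 = 7.20×10^7 s.
Equilibrium anomaly ΔT_eq = F / λ = 101 / 10.1 = 10.0 K.
t = 313 days = 2.70×10^7 s, so t/τ = 0.376.
ΔT(t) = ΔT_eq (1 − e^(−t/τ)) = 10.0 × (1 − e^−0.376) = 3.13 K.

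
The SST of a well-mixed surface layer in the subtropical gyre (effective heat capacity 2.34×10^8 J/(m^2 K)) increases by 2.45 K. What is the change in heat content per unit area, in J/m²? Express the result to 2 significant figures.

Areal heat capacity C = 2.34×10^8 J/(m^2 K) (given).
ΔQ = C ΔT = 2.34×10^8 × 2.45 = 5.73×10^8 J/m².

5.7×10^8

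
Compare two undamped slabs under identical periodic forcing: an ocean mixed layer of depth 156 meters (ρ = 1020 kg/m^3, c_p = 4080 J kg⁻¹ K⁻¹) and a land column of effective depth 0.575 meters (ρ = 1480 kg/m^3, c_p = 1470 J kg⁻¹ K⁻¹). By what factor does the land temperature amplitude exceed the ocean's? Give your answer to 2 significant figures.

520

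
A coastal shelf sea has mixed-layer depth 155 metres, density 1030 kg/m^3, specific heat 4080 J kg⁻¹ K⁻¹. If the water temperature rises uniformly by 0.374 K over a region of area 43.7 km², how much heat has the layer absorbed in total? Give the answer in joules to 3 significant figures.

Areal heat capacity C = ρ c_p D = 1030 × 4080 × 155 = 6.51×10^8 J m⁻² K⁻¹.
Heat per unit area: q = C ΔT = 6.51×10^8 × 0.374 = 2.44×10^8 J/m².
Total heat: Q = q × A = 2.44×10^8 × (43.7 × 10⁶ m²) = 1.06×10^16 J.

1.06×10^16 J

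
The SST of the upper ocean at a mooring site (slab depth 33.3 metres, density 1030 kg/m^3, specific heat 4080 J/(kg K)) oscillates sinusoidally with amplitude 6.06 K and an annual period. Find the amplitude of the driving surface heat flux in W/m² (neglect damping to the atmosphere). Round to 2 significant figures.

170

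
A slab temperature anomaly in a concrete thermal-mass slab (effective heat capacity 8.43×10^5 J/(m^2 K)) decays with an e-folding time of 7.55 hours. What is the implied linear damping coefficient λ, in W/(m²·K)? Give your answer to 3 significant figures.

Areal heat capacity C = 8.43×10^5 J/(m^2 K) (given).
τ = 7.55 hours = 27200 s.
λ = C / τ = 8.43×10^5 / 27200 = 31.0 W/(m²·K).

31.0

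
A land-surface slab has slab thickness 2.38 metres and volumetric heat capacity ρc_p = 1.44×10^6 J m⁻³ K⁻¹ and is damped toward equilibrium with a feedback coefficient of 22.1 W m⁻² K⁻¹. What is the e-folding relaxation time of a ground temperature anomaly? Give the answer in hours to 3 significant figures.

43.1 hours

Areal heat capacity C = ρc_p × D = 1.44×10^6 × 2.38 = 3.43×10^6 J/(m²·K).
Relaxation time τ = C / λ = 3.43×10^6 / 22.1 = 1.55×10^5 s.
In hours: 1.55×10^5 s / (3600 s/hour) = 43.1 hours.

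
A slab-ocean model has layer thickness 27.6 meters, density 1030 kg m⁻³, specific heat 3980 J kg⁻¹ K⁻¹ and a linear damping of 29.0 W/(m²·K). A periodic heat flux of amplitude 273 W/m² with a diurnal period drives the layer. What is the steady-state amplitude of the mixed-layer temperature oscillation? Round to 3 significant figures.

0.0332 K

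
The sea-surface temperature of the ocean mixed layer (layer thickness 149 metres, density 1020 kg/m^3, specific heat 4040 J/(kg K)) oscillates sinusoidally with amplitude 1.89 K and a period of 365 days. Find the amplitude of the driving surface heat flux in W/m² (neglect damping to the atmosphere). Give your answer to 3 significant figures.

231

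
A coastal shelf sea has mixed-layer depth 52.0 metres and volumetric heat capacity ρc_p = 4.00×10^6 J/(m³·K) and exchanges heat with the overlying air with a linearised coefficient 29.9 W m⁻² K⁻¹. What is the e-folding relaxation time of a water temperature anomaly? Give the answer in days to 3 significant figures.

Areal heat capacity C = ρc_p × D = 4.00×10^6 × 52.0 = 2.08×10^8 J/(m^2 K).
Relaxation time τ = C / λ = 2.08×10^8 / 29.9 = 6.96×10^6 s.
In days: 6.96×10^6 s / (86400 s/day) = 80.5 days.

80.5 days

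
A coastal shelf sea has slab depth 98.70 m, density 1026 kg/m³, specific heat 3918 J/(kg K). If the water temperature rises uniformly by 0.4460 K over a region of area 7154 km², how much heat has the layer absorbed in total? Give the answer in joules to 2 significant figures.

Areal heat capacity C = ρ c_p D = 1026 × 3918 × 98.70 = 3.97×10^8 J m⁻² K⁻¹.
Heat per unit area: q = C ΔT = 3.97×10^8 × 0.4460 = 1.77×10^8 J/m².
Total heat: Q = q × A = 1.77×10^8 × (7154 × 10⁶ m²) = 1.27×10^18 J.

1.3×10^18 J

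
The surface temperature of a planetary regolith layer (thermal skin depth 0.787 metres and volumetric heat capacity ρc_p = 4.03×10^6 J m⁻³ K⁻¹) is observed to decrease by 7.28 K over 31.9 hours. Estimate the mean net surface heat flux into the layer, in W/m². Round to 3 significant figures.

Areal heat capacity C = ρc_p × D = 4.03×10^6 × 0.787 = 3.17×10^6 J/(m^2 K).
Required heat per unit area: Q = C ΔT = 3.17×10^6 × -7.28 = -2.31×10^7 J/m².
Flux F = Q / Δt = -2.31×10^7 / 1.15×10^5 s = -201 W/m².

-201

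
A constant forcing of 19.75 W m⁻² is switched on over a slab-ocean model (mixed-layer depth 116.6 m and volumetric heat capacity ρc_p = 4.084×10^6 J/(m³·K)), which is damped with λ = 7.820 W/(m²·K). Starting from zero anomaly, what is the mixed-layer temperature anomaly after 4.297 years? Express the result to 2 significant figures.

2.3 K

Areal heat capacity C = ρc_p × D = 4.084×10^6 × 116.6 = 4.76×10^8 J m⁻² K⁻¹.
τ = C / λ = 4.76×10^8 / 7.820 = 6.09×10^7 s.
Equilibrium anomaly ΔT_eq = F / λ = 19.75 / 7.820 = 2.53 K.
t = 4.297 years = 1.36×10^8 s, so t/τ = 2.23.
ΔT(t) = ΔT_eq (1 − e^(−t/τ)) = 2.53 × (1 − e^−2.23) = 2.25 K.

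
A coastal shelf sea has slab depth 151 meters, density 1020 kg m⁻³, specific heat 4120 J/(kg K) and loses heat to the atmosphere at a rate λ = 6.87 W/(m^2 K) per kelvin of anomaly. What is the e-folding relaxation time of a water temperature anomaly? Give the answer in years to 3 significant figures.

2.93 years

Areal heat capacity C = ρ c_p D = 1020 × 4120 × 151 = 6.35×10^8 J/(m²·K).
Relaxation time τ = C / λ = 6.35×10^8 / 6.87 = 9.24×10^7 s.
In years: 9.24×10^7 s / (3.156×10^7 s/year) = 2.93 years.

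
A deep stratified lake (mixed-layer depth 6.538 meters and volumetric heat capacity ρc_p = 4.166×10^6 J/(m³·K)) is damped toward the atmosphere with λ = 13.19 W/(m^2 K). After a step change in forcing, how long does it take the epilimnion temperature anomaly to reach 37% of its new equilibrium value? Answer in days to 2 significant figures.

11 days

Areal heat capacity C = ρc_p × D = 4.166×10^6 × 6.538 = 2.72×10^7 J m⁻² K⁻¹.
τ = C / λ = 2.72×10^7 / 13.19 = 2.06×10^6 s.
Fraction reached: 1 − e^(−t/τ) = 0.37 ⇒ t = −τ ln(1 − 0.37) = τ × 0.462.
t = 9.54×10^5 s = 11.0 days.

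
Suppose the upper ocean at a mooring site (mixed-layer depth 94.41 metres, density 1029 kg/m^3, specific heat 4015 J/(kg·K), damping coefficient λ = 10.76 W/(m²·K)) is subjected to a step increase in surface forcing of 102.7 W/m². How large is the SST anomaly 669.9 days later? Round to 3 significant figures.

Areal heat capacity C = ρ c_p D = 1029 × 4015 × 94.41 = 3.90×10^8 J/(m²·K).
τ = C / λ = 3.90×10^8 / 10.76 = 3.62×10^7 s.
Equilibrium anomaly ΔT_eq = F / λ = 102.7 / 10.76 = 9.54 K.
t = 669.9 days = 5.79×10^7 s, so t/τ = 1.60.
ΔT(t) = ΔT_eq (1 − e^(−t/τ)) = 9.54 × (1 − e^−1.60) = 7.61 K.

7.61 K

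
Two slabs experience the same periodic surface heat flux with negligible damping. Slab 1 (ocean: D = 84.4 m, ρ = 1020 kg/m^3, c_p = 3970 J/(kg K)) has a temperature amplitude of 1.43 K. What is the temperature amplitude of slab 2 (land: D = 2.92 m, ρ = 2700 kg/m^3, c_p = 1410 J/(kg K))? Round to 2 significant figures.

44 K

C_ocean = 3.42×10^8 J/(m²·K); C_land = 1.11×10^7 J/(m²·K).
A ∝ 1/C ⇒ A_land = A_ocean × C_ocean/C_land = 1.43 × 30.7 = 44.0 K.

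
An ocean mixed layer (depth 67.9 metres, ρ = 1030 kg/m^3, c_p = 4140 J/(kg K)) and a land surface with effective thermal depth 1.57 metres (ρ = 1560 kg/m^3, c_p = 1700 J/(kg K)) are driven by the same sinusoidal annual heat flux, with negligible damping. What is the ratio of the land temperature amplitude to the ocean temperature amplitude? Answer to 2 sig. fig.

C_ocean = 1030 × 4140 × 67.9 = 2.90×10^8 J/(m²·K).
C_land = 1560 × 1700 × 1.57 = 4.16×10^6 J/(m²·K).
Undamped amplitude ∝ 1/C, so A_land/A_ocean = C_ocean/C_land = 69.5.

70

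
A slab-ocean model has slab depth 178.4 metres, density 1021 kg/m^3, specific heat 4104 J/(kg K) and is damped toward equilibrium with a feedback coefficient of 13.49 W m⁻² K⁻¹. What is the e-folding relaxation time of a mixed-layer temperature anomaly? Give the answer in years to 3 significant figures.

1.76 years

Areal heat capacity C = ρ c_p D = 1021 × 4104 × 178.4 = 7.48×10^8 J/(m^2 K).
Relaxation time τ = C / λ = 7.48×10^8 / 13.49 = 5.54×10^7 s.
In years: 5.54×10^7 s / (3.156×10^7 s/year) = 1.76 years.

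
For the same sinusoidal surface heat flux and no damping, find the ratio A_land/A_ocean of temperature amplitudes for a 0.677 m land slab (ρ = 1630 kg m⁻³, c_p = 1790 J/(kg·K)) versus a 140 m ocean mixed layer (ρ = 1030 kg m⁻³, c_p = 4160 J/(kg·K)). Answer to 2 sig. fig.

300

C_ocean = 1030 × 4160 × 140 = 6.00×10^8 J/(m²·K).
C_land = 1630 × 1790 × 0.677 = 1.98×10^6 J/(m²·K).
Undamped amplitude ∝ 1/C, so A_land/A_ocean = C_ocean/C_land = 304.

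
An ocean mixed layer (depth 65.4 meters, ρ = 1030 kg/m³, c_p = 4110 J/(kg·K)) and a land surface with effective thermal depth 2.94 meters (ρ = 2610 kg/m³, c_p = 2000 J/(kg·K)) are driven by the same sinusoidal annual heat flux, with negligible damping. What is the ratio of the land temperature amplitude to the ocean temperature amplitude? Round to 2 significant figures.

18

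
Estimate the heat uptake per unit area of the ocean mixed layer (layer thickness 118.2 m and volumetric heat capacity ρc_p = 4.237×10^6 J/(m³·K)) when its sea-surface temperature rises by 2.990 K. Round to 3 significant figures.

1.50×10^9

Areal heat capacity C = ρc_p × D = 4.237×10^6 × 118.2 = 5.01×10^8 J/(m^2 K).
ΔQ = C ΔT = 5.01×10^8 × 2.990 = 1.50×10^9 J/m².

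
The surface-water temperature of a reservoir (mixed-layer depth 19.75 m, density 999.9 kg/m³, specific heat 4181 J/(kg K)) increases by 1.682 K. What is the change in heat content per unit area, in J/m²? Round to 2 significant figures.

Areal heat capacity C = ρ c_p D = 999.9 × 4181 × 19.75 = 8.26×10^7 J/(m²·K).
ΔQ = C ΔT = 8.26×10^7 × 1.682 = 1.39×10^8 J/m².

1.4×10^8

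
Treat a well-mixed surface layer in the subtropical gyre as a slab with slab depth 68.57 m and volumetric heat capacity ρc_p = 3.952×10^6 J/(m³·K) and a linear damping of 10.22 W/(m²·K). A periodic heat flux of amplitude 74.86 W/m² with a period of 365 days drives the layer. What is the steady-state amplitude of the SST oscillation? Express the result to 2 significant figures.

Areal heat capacity C = ρc_p × D = 3.952×10^6 × 68.57 = 2.71×10^8 J m⁻² K⁻¹.
Angular frequency ω = 2π / T = 2π / 3.15×10^7 s = 1.99×10^-7 s⁻¹.
√((Cω)² + λ²) = √((54.0)² + 10.22²) = 55.0 W/(m²·K).
Amplitude A = F₀ / √((Cω)²+λ²) = 74.86 / 55.0 = 1.36 K.

1.4 K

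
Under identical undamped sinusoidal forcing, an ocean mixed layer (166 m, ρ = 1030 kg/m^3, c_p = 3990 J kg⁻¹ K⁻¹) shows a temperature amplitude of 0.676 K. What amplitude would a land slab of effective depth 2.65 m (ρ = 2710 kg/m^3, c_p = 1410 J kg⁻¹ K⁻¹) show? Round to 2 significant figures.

46 K

C_ocean = 6.82×10^8 J/(m²·K); C_land = 1.01×10^7 J/(m²·K).
A ∝ 1/C ⇒ A_land = A_ocean × C_ocean/C_land = 0.676 × 67.4 = 45.5 K.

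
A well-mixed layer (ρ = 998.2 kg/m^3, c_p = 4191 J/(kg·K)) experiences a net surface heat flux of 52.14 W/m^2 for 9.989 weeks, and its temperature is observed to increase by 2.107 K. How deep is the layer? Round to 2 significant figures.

36 m

Heat input Q = F Δt = 52.14 × 6.04×10^6 s = 3.15×10^8 J/m².
Required areal heat capacity C = Q / ΔT = 1.49×10^8 J/(m²·K).
Depth D = C / (ρ c_p) = 1.49×10^8 / (998.2 × 4191) = 35.7 m.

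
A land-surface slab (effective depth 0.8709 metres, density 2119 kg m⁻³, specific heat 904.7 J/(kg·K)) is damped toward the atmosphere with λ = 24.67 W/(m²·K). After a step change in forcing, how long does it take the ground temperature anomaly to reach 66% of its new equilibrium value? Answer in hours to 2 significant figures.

20 hours

Areal heat capacity C = ρ c_p D = 2119 × 904.7 × 0.8709 = 1.67×10^6 J/(m²·K).
τ = C / λ = 1.67×10^6 / 24.67 = 67700 s.
Fraction reached: 1 − e^(−t/τ) = 0.66 ⇒ t = −τ ln(1 − 0.66) = τ × 1.08.
t = 73000 s = 20.3 hours.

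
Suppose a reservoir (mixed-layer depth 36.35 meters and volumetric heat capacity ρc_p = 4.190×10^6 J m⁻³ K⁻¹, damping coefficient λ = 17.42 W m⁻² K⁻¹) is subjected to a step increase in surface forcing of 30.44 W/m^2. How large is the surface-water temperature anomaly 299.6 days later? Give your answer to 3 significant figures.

1.66 K

Areal heat capacity C = ρc_p × D = 4.190×10^6 × 36.35 = 1.52×10^8 J/(m²·K).
τ = C / λ = 1.52×10^8 / 17.42 = 8.74×10^6 s.
Equilibrium anomaly ΔT_eq = F / λ = 30.44 / 17.42 = 1.75 K.
t = 299.6 days = 2.59×10^7 s, so t/τ = 2.96.
ΔT(t) = ΔT_eq (1 − e^(−t/τ)) = 1.75 × (1 − e^−2.96) = 1.66 K.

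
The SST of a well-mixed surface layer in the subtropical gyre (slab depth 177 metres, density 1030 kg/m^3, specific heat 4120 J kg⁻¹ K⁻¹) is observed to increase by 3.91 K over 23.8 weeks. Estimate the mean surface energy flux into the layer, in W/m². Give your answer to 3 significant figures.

204

Areal heat capacity C = ρ c_p D = 1030 × 4120 × 177 = 7.51×10^8 J m⁻² K⁻¹.
Required heat per unit area: Q = C ΔT = 7.51×10^8 × 3.91 = 2.94×10^9 J/m².
Flux F = Q / Δt = 2.94×10^9 / 1.44×10^7 s = 204 W/m².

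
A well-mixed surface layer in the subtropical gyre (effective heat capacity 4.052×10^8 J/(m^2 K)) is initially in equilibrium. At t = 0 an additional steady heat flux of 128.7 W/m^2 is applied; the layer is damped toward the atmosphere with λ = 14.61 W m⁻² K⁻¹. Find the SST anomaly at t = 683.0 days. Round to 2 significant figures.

7.8 K

Areal heat capacity C = 4.052×10^8 J/(m^2 K) (given).
τ = C / λ = 4.05×10^8 / 14.61 = 2.77×10^7 s.
Equilibrium anomaly ΔT_eq = F / λ = 128.7 / 14.61 = 8.81 K.
t = 683.0 days = 5.90×10^7 s, so t/τ = 2.13.
ΔT(t) = ΔT_eq (1 − e^(−t/τ)) = 8.81 × (1 − e^−2.13) = 7.76 K.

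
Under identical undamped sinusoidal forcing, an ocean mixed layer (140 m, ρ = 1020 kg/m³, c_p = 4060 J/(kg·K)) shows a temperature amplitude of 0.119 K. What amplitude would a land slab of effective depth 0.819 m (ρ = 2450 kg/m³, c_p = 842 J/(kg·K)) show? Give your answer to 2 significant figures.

41 K

C_ocean = 5.80×10^8 J/(m²·K); C_land = 1.69×10^6 J/(m²·K).
A ∝ 1/C ⇒ A_land = A_ocean × C_ocean/C_land = 0.119 × 343 = 40.8 K.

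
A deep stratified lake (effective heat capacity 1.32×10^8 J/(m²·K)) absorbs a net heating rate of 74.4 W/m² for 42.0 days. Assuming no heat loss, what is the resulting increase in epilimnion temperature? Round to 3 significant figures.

2.05 K

Areal heat capacity C = 1.32×10^8 J/(m²·K) (given).
Net heat input Q = F Δt = 74.4 × (42.0 days × 86400 s/day) = 2.70×10^8 J/m².
ΔT = Q / C = 2.70×10^8 / 1.32×10^8 = 2.05 K.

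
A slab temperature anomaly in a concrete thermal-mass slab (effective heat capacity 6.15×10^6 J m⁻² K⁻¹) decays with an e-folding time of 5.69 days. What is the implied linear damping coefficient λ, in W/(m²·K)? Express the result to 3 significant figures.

Areal heat capacity C = 6.15×10^6 J m⁻² K⁻¹ (given).
τ = 5.69 days = 4.92×10^5 s.
λ = C / τ = 6.15×10^6 / 4.92×10^5 = 12.5 W/(m²·K).

12.5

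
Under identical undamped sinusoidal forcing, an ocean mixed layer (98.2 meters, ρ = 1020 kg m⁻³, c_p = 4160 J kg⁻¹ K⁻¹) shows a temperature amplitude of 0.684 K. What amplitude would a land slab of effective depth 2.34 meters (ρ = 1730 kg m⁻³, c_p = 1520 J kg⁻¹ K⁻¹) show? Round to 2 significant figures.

C_ocean = 4.17×10^8 J/(m²·K); C_land = 6.15×10^6 J/(m²·K).
A ∝ 1/C ⇒ A_land = A_ocean × C_ocean/C_land = 0.684 × 67.7 = 46.3 K.

46 K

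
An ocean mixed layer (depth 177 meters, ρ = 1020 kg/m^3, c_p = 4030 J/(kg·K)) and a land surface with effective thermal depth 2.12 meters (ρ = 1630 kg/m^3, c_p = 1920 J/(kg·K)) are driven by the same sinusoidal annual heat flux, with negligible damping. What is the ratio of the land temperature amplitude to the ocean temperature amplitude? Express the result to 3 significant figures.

110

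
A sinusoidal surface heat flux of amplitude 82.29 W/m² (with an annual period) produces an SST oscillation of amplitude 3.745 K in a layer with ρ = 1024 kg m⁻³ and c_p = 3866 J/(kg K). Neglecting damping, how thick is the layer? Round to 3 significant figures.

ω = 2π / 3.15×10^7 s = 1.99×10^-7 s⁻¹.
Required C = F₀ / (A ω) = 82.29 / (3.745 × 1.99×10^-7) = 1.10×10^8 J/(m²·K).
D = C / (ρ c_p) = 1.10×10^8 / (1024 × 3866) = 27.9 m.

27.9 m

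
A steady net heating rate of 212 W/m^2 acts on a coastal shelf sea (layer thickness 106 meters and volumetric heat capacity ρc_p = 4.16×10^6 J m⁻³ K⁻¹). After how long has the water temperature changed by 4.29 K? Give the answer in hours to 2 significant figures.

2500 hours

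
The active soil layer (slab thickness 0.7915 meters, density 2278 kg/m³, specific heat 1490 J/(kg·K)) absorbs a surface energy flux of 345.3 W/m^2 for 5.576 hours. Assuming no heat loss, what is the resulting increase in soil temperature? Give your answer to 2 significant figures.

Areal heat capacity C = ρ c_p D = 2278 × 1490 × 0.7915 = 2.69×10^6 J/(m²·K).
Net heat input Q = F Δt = 345.3 × (5.576 hours × 3600 s/hour) = 6.93×10^6 J/m².
ΔT = Q / C = 6.93×10^6 / 2.69×10^6 = 2.58 K.

2.6 K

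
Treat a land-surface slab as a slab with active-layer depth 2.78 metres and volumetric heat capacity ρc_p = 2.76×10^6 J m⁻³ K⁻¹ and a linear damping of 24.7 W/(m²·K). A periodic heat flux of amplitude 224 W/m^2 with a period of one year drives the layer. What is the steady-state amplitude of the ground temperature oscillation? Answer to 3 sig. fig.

9.05 K

Areal heat capacity C = ρc_p × D = 2.76×10^6 × 2.78 = 7.67×10^6 J m⁻² K⁻¹.
Angular frequency ω = 2π / T = 2π / 3.15×10^7 s = 1.99×10^-7 s⁻¹.
√((Cω)² + λ²) = √((1.53)² + 24.7²) = 24.7 W/(m²·K).
Amplitude A = F₀ / √((Cω)²+λ²) = 224 / 24.7 = 9.05 K.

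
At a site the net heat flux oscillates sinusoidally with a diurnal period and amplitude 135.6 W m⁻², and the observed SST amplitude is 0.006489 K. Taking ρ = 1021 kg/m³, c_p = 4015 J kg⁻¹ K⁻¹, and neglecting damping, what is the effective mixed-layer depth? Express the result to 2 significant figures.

70 m

ω = 2π / 86400 s = 7.27×10^-5 s⁻¹.
Required C = F₀ / (A ω) = 135.6 / (0.006489 × 7.27×10^-5) = 2.87×10^8 J/(m²·K).
D = C / (ρ c_p) = 2.87×10^8 / (1021 × 4015) = 70.1 m.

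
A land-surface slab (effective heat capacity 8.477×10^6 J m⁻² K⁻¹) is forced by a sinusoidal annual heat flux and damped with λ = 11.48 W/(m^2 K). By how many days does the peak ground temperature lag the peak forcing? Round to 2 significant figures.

Areal heat capacity C = 8.477×10^6 J m⁻² K⁻¹ (given).
ω = 2π / 3.15×10^7 s = 1.99×10^-7 s⁻¹.
Phase lag φ = arctan(Cω/λ) = arctan(1.69/11.48) = 0.146 rad.
Time lag = φ / ω = 0.146 / 1.99×10^-7 = 7.33×10^5 s = 8.49 days.

8.5 days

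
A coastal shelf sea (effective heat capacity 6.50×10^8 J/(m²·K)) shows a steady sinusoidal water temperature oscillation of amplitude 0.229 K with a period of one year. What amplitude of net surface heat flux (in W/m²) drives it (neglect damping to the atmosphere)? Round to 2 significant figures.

30

Areal heat capacity C = 6.50×10^8 J/(m²·K) (given).
ω = 2π / 3.15×10^7 s = 1.99×10^-7 s⁻¹.
Cω = 6.50×10^8 × 1.99×10^-7 = 130 W/(m²·K).
F₀ = A × Cω = 0.229 × 130 = 29.7 W/m².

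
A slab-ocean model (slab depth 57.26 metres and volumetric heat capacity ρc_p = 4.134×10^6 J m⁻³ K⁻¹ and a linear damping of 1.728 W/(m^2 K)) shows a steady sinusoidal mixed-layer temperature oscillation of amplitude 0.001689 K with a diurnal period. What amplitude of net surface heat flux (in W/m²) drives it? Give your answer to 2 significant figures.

Areal heat capacity C = ρc_p × D = 4.134×10^6 × 57.26 = 2.37×10^8 J/(m²·K).
ω = 2π / 86400 s = 7.27×10^-5 s⁻¹.
√((Cω)² + λ²) = √((17200)² + 1.728²) = 17200 W/(m²·K).
F₀ = A × √((Cω)²+λ²) = 0.001689 × 17200 = 29.1 W/m².

29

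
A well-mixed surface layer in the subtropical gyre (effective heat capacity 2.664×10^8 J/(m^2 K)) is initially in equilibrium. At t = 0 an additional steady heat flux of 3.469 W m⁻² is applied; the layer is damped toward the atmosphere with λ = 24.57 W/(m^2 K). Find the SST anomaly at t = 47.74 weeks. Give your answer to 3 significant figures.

0.131 K

Areal heat capacity C = 2.664×10^8 J/(m^2 K) (given).
τ = C / λ = 2.66×10^8 / 24.57 = 1.08×10^7 s.
Equilibrium anomaly ΔT_eq = F / λ = 3.469 / 24.57 = 0.141 K.
t = 47.74 weeks = 2.89×10^7 s, so t/τ = 2.66.
ΔT(t) = ΔT_eq (1 − e^(−t/τ)) = 0.141 × (1 − e^−2.66) = 0.131 K.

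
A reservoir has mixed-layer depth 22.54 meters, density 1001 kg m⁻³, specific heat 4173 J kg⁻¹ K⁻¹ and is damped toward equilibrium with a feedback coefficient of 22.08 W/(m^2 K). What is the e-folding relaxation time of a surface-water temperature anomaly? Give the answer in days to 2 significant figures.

49 days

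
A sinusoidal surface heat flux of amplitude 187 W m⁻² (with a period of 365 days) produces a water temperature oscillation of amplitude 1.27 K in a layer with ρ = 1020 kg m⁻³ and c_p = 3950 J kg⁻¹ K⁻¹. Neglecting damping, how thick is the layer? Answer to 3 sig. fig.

ω = 2π / 3.15×10^7 s = 1.99×10^-7 s⁻¹.
Required C = F₀ / (A ω) = 187 / (1.27 × 1.99×10^-7) = 7.39×10^8 J/(m²·K).
D = C / (ρ c_p) = 7.39×10^8 / (1020 × 3950) = 183 m.

183 m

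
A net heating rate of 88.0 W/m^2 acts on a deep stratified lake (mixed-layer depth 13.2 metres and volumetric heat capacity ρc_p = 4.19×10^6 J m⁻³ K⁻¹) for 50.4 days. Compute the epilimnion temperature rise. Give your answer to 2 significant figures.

Areal heat capacity C = ρc_p × D = 4.19×10^6 × 13.2 = 5.53×10^7 J/(m^2 K).
Net heat input Q = F Δt = 88.0 × (50.4 days × 86400 s/day) = 3.83×10^8 J/m².
ΔT = Q / C = 3.83×10^8 / 5.53×10^7 = 6.93 K.

6.9 K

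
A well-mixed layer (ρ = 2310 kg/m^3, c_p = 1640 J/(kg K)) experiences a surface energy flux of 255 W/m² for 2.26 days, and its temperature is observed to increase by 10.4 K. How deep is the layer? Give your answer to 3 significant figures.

1.26 m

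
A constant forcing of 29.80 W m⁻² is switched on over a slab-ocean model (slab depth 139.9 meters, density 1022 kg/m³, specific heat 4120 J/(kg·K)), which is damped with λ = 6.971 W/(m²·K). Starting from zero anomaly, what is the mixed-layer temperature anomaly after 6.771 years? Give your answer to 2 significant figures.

Areal heat capacity C = ρ c_p D = 1022 × 4120 × 139.9 = 5.89×10^8 J/(m²·K).
τ = C / λ = 5.89×10^8 / 6.971 = 8.45×10^7 s.
Equilibrium anomaly ΔT_eq = F / λ = 29.80 / 6.971 = 4.27 K.
t = 6.771 years = 2.14×10^8 s, so t/τ = 2.53.
ΔT(t) = ΔT_eq (1 − e^(−t/τ)) = 4.27 × (1 − e^−2.53) = 3.93 K.

3.9 K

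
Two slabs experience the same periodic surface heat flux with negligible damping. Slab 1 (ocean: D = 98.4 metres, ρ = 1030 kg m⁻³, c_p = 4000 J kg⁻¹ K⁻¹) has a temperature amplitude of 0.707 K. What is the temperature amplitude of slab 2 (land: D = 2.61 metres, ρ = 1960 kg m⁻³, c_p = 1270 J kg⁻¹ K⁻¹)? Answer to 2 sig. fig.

44 K

C_ocean = 4.05×10^8 J/(m²·K); C_land = 6.50×10^6 J/(m²·K).
A ∝ 1/C ⇒ A_land = A_ocean × C_ocean/C_land = 0.707 × 62.4 = 44.1 K.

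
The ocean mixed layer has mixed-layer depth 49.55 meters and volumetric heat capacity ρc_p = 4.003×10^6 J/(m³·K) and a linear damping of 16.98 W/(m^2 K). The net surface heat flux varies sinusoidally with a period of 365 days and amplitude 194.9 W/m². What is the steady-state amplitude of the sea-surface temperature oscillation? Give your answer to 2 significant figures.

Areal heat capacity C = ρc_p × D = 4.003×10^6 × 49.55 = 1.98×10^8 J/(m²·K).
Angular frequency ω = 2π / T = 2π / 3.15×10^7 s = 1.99×10^-7 s⁻¹.
√((Cω)² + λ²) = √((39.5)² + 16.98²) = 43.0 W/(m²·K).
Amplitude A = F₀ / √((Cω)²+λ²) = 194.9 / 43.0 = 4.53 K.

4.5 K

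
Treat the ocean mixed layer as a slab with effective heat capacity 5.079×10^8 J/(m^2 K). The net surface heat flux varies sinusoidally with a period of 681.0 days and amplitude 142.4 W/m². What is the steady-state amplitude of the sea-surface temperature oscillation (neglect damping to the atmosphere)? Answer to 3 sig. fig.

Areal heat capacity C = 5.079×10^8 J/(m^2 K) (given).
Angular frequency ω = 2π / T = 2π / 5.88×10^7 s = 1.07×10^-7 s⁻¹.
Cω = 5.08×10^8 × 1.07×10^-7 = 54.2 W/(m²·K).
Amplitude A = F₀ / (Cω) = 142.4 / 54.2 = 2.63 K.

2.63 K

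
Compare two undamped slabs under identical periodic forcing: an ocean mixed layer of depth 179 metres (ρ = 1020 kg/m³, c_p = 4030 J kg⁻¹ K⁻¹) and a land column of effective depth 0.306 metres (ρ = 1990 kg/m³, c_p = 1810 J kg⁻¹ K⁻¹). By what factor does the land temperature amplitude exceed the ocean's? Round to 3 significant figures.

668

C_ocean = 1020 × 4030 × 179 = 7.36×10^8 J/(m²·K).
C_land = 1990 × 1810 × 0.306 = 1.10×10^6 J/(m²·K).
Undamped amplitude ∝ 1/C, so A_land/A_ocean = C_ocean/C_land = 668.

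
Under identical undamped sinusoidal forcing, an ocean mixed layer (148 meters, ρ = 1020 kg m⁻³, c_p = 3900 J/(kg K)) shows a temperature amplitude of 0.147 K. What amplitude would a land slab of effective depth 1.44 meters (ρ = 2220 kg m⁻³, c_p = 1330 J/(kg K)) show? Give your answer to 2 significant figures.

C_ocean = 5.89×10^8 J/(m²·K); C_land = 4.25×10^6 J/(m²·K).
A ∝ 1/C ⇒ A_land = A_ocean × C_ocean/C_land = 0.147 × 138 = 20.4 K.

20 K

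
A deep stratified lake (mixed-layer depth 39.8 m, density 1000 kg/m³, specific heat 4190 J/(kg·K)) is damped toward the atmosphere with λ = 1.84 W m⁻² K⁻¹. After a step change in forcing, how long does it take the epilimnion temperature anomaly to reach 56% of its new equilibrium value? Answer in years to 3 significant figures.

2.36 years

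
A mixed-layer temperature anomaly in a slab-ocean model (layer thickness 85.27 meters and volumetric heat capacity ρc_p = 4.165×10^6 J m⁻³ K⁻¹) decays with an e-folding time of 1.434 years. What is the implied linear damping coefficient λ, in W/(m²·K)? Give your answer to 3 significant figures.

7.85

Areal heat capacity C = ρc_p × D = 4.165×10^6 × 85.27 = 3.55×10^8 J/(m²·K).
τ = 1.434 years = 4.53×10^7 s.
λ = C / τ = 3.55×10^8 / 4.53×10^7 = 7.85 W/(m²·K).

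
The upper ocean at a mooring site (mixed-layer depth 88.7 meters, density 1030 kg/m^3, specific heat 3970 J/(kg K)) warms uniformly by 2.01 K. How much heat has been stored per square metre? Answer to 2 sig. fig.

Areal heat capacity C = ρ c_p D = 1030 × 3970 × 88.7 = 3.63×10^8 J m⁻² K⁻¹.
ΔQ = C ΔT = 3.63×10^8 × 2.01 = 7.29×10^8 J/m².

7.3×10^8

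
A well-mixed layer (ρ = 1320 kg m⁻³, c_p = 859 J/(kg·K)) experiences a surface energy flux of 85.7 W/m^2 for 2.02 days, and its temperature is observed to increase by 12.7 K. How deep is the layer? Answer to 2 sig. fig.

Heat input Q = F Δt = 85.7 × 1.75×10^5 s = 1.50×10^7 J/m².
Required areal heat capacity C = Q / ΔT = 1.18×10^6 J/(m²·K).
Depth D = C / (ρ c_p) = 1.18×10^6 / (1320 × 859) = 1.04 m.

1.0 m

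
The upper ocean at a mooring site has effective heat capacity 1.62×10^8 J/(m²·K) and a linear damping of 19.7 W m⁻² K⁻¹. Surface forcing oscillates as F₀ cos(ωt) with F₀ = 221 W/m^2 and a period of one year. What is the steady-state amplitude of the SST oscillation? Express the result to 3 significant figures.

Areal heat capacity C = 1.62×10^8 J/(m²·K) (given).
Angular frequency ω = 2π / T = 2π / 3.15×10^7 s = 1.99×10^-7 s⁻¹.
√((Cω)² + λ²) = √((32.3)² + 19.7²) = 37.8 W/(m²·K).
Amplitude A = F₀ / √((Cω)²+λ²) = 221 / 37.8 = 5.84 K.

5.84 K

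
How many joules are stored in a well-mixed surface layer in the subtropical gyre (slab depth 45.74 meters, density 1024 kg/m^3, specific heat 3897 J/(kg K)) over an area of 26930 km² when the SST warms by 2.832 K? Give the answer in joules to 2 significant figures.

Areal heat capacity C = ρ c_p D = 1024 × 3897 × 45.74 = 1.83×10^8 J/(m^2 K).
Heat per unit area: q = C ΔT = 1.83×10^8 × 2.832 = 5.17×10^8 J/m².
Total heat: Q = q × A = 5.17×10^8 × (26930 × 10⁶ m²) = 1.39×10^19 J.

1.4×10^19 J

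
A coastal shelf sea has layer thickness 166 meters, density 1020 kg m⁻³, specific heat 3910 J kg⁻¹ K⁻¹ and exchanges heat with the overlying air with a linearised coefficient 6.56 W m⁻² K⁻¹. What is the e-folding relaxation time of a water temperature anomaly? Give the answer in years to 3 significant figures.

Areal heat capacity C = ρ c_p D = 1020 × 3910 × 166 = 6.62×10^8 J m⁻² K⁻¹.
Relaxation time τ = C / λ = 6.62×10^8 / 6.56 = 1.01×10^8 s.
In years: 1.01×10^8 s / (3.156×10^7 s/year) = 3.20 years.

3.20 years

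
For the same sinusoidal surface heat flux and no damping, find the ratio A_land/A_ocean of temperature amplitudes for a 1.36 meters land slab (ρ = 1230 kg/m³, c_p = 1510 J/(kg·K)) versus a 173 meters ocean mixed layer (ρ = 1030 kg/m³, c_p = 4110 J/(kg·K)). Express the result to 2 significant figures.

290

C_ocean = 1030 × 4110 × 173 = 7.32×10^8 J/(m²·K).
C_land = 1230 × 1510 × 1.36 = 2.53×10^6 J/(m²·K).
Undamped amplitude ∝ 1/C, so A_land/A_ocean = C_ocean/C_land = 290.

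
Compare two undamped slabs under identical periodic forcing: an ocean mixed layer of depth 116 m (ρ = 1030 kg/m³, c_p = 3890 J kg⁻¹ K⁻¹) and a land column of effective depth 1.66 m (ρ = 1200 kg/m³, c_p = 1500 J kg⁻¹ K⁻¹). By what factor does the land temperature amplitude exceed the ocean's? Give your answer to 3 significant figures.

156

C_ocean = 1030 × 3890 × 116 = 4.65×10^8 J/(m²·K).
C_land = 1200 × 1500 × 1.66 = 2.99×10^6 J/(m²·K).
Undamped amplitude ∝ 1/C, so A_land/A_ocean = C_ocean/C_land = 156.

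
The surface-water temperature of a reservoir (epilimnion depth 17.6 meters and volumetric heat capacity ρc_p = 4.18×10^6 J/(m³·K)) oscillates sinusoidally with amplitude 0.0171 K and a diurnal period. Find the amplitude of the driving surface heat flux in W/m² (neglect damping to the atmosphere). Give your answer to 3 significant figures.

Areal heat capacity C = ρc_p × D = 4.18×10^6 × 17.6 = 7.36×10^7 J/(m^2 K).
ω = 2π / 86400 s = 7.27×10^-5 s⁻¹.
Cω = 7.36×10^7 × 7.27×10^-5 = 5350 W/(m²·K).
F₀ = A × Cω = 0.0171 × 5350 = 91.5 W/m².

91.5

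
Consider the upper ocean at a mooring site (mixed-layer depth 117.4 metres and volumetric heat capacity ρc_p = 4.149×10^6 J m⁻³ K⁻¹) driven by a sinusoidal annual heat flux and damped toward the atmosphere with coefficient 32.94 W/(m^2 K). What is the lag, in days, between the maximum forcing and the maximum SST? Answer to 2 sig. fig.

72 days

Areal heat capacity C = ρc_p × D = 4.149×10^6 × 117.4 = 4.87×10^8 J/(m²·K).
ω = 2π / 3.15×10^7 s = 1.99×10^-7 s⁻¹.
Phase lag φ = arctan(Cω/λ) = arctan(97.0/32.94) = 1.24 rad.
Time lag = φ / ω = 1.24 / 1.99×10^-7 = 6.24×10^6 s = 72.2 days.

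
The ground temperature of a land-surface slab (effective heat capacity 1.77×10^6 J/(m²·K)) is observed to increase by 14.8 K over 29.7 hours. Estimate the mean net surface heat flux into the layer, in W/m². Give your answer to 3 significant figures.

245

Areal heat capacity C = 1.77×10^6 J/(m²·K) (given).
Required heat per unit area: Q = C ΔT = 1.77×10^6 × 14.8 = 2.62×10^7 J/m².
Flux F = Q / Δt = 2.62×10^7 / 1.07×10^5 s = 245 W/m².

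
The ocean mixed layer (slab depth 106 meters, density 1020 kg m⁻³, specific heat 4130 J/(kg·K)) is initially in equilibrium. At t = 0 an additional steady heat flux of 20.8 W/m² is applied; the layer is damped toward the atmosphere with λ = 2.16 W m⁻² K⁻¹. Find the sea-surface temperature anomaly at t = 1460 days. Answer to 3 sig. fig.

Areal heat capacity C = ρ c_p D = 1020 × 4130 × 106 = 4.47×10^8 J m⁻² K⁻¹.
τ = C / λ = 4.47×10^8 / 2.16 = 2.07×10^8 s.
Equilibrium anomaly ΔT_eq = F / λ = 20.8 / 2.16 = 9.63 K.
t = 1460 days = 1.26×10^8 s, so t/τ = 0.610.
ΔT(t) = ΔT_eq (1 − e^(−t/τ)) = 9.63 × (1 − e^−0.610) = 4.40 K.

4.40 K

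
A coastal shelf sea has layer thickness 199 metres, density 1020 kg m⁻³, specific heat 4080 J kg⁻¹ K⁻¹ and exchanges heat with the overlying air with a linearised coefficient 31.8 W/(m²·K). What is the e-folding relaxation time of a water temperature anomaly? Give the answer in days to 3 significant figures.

Areal heat capacity C = ρ c_p D = 1020 × 4080 × 199 = 8.28×10^8 J/(m²·K).
Relaxation time τ = C / λ = 8.28×10^8 / 31.8 = 2.60×10^7 s.
In days: 2.60×10^7 s / (86400 s/day) = 301 days.

301 days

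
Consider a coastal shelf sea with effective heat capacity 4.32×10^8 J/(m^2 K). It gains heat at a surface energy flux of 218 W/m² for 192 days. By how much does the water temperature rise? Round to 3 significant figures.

Areal heat capacity C = 4.32×10^8 J/(m^2 K) (given).
Net heat input Q = F Δt = 218 × (192 days × 86400 s/day) = 3.62×10^9 J/m².
ΔT = Q / C = 3.62×10^9 / 4.32×10^8 = 8.37 K.

8.37 K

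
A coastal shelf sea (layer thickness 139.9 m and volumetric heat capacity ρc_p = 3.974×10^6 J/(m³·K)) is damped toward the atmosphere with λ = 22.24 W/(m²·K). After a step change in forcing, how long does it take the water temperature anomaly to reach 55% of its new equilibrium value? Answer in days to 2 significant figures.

230 days

Areal heat capacity C = ρc_p × D = 3.974×10^6 × 139.9 = 5.56×10^8 J/(m^2 K).
τ = C / λ = 5.56×10^8 / 22.24 = 2.50×10^7 s.
Fraction reached: 1 − e^(−t/τ) = 0.55 ⇒ t = −τ ln(1 − 0.55) = τ × 0.799.
t = 2.00×10^7 s = 231 days.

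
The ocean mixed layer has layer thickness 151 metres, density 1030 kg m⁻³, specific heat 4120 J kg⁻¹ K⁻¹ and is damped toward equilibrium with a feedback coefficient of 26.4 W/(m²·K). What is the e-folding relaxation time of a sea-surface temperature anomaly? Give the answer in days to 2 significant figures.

280 days

Areal heat capacity C = ρ c_p D = 1030 × 4120 × 151 = 6.41×10^8 J/(m²·K).
Relaxation time τ = C / λ = 6.41×10^8 / 26.4 = 2.43×10^7 s.
In days: 2.43×10^7 s / (86400 s/day) = 281 days.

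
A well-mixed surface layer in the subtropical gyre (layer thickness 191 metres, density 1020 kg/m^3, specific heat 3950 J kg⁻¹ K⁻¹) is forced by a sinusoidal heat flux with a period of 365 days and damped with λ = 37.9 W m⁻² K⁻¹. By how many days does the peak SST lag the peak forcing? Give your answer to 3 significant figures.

Areal heat capacity C = ρ c_p D = 1020 × 3950 × 191 = 7.70×10^8 J/(m²·K).
ω = 2π / 3.15×10^7 s = 1.99×10^-7 s⁻¹.
Phase lag φ = arctan(Cω/λ) = arctan(153/37.9) = 1.33 rad.
Time lag = φ / ω = 1.33 / 1.99×10^-7 = 6.67×10^6 s = 77.2 days.

77.2 days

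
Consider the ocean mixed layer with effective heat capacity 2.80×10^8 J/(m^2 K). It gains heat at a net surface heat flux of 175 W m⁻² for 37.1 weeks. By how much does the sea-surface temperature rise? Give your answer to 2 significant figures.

14 K

Areal heat capacity C = 2.80×10^8 J/(m^2 K) (given).
Net heat input Q = F Δt = 175 × (37.1 weeks × 6.048×10^5 s/week) = 3.93×10^9 J/m².
ΔT = Q / C = 3.93×10^9 / 2.80×10^8 = 14.0 K.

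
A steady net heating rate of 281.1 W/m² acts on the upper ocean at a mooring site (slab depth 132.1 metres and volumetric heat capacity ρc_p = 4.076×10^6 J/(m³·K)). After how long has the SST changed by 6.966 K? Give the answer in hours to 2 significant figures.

3700 hours

Areal heat capacity C = ρc_p × D = 4.076×10^6 × 132.1 = 5.38×10^8 J m⁻² K⁻¹.
Time required: Δt = C ΔT / F = 5.38×10^8 × 6.966 / 281.1 = 1.33×10^7 s.
In hours: 1.33×10^7 s / (3600 s/hour) = 3710 hours.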